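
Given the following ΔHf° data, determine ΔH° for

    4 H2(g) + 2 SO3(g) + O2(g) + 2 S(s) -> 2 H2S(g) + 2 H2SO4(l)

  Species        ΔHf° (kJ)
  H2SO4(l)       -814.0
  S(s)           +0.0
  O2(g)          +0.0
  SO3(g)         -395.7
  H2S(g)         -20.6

Products: 2·(-20.6) + 2·(-814.0) = -1669.2
Reactants: 4·(+0.0) + 2·(-395.7) + 1·(+0.0) + 2·(+0.0) = -791.4
ΔH° = (-1669.2) − (-791.4) = -877.8 kJ

ΔH° = -877.8 kJ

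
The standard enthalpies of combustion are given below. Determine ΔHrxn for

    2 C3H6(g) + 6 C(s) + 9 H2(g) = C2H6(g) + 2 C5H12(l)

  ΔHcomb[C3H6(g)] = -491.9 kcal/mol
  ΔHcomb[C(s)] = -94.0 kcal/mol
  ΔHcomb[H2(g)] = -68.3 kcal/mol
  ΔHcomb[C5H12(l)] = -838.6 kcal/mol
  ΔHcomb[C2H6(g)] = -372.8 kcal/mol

With combustion enthalpies, reactants minus products:
= [2·(-491.9) + 6·(-94.0) + 9·(-68.3)] − [1·(-372.8) + 2·(-838.6)]
= -112.5 kcal/mol

ΔHrxn = -112.5 kcal/mol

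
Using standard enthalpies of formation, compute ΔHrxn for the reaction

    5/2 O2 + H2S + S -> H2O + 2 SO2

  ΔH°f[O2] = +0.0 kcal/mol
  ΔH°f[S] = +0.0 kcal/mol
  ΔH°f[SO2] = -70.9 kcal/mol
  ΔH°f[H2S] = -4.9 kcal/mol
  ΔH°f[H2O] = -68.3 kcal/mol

ΔHrxn = -205.2 kcal/mol

Products: 1·(-68.3) + 2·(-70.9) = -210.1
Reactants: 5/2·(+0.0) + 1·(-4.9) + 1·(+0.0) = -4.9
ΔHrxn = (-210.1) − (-4.9) = -205.2 kcal/mol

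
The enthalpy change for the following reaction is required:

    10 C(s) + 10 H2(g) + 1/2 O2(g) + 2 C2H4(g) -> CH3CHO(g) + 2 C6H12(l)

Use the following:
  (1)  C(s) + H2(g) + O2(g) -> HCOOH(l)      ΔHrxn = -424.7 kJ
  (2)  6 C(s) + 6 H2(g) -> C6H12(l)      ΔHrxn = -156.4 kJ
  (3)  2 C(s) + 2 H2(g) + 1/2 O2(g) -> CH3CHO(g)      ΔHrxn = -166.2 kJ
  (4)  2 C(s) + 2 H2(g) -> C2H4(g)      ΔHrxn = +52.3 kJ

ΔHrxn = -583.6 kJ

(1): not needed (HCOOH(l) appears nowhere else).
(2) × 2 (scale by 2 for the 2 C6H12(l)): (2)·(-156.4) = -312.8 kJ
(3) as written (CH3CHO(g) already on the product side): -166.2 kJ
(4) reversed and × 2 (reverse to put C2H4(g) on the reactant side; scale by 2 for the 2 C2H4(g)): (-2)·(+52.3) = -104.6 kJ
By Hess's law, ΔHrxn = (-312.8) + (-166.2) + (-104.6) = -583.6 kJ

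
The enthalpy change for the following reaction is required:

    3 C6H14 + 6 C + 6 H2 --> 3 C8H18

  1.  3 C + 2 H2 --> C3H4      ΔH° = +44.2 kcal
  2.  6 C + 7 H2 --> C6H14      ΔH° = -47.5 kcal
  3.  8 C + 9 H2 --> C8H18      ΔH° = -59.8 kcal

eq. 1: not needed (C3H4 appears nowhere else).
eq. 2 reversed and × 3 (C6H14 must end up as a reactant; scale by 3 for the 3 C6H14): (-3)·(-47.5) = +142.5 kcal
eq. 3 × 3 (scale by 3 for the 3 C8H18): (3)·(-59.8) = -179.4 kcal
ΔH° = (+142.5) + (-179.4) = -36.9 kcal

ΔH° = -36.9 kcal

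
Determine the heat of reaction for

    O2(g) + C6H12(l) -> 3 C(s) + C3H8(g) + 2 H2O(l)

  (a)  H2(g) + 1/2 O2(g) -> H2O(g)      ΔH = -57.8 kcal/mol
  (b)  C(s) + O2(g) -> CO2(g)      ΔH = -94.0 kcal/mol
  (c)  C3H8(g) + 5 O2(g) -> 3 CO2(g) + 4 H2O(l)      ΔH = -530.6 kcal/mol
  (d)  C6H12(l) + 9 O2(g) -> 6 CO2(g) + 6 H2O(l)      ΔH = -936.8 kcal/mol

(a): not needed.
(b) reversed and × 3: (-3)·(-94.0) = +282.0 kcal/mol
(c) reversed: +530.6 kcal/mol
(d) as written: -936.8 kcal/mol
By Hess's law, ΔH = (-3)·(-94.0) + (-1)·(-530.6) + (1)·(-936.8) = -124.2 kcal/mol

ΔH = -124.2 kcal/mol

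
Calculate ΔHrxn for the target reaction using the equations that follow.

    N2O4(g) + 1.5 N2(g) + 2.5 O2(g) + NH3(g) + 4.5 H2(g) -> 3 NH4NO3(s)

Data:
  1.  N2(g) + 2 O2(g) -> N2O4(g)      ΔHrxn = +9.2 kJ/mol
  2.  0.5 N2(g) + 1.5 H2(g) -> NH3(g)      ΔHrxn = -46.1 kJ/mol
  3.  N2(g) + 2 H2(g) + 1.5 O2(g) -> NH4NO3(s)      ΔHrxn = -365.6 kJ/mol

eq. 1 reversed (N2O4(g) must end up as a reactant): -9.2 kJ/mol
eq. 2 reversed (reverse to put NH3(g) on the reactant side): +46.1 kJ/mol
eq. 3 × 3 (scale by 3 for the 3 NH4NO3(s)): (3)·(-365.6) = -1096.8 kJ/mol
Since enthalpy is a state function, ΔHrxn = (-9.2) + (+46.1) + (-1096.8) = -1059.9 kJ/mol

ΔHrxn = -1059.9 kJ/mol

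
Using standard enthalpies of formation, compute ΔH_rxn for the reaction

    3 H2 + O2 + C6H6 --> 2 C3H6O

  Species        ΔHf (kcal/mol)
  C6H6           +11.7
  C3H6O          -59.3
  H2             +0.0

ΔH°rxn = Σ nΔHf°(products) − Σ nΔHf°(reactants).
Products: 2·(-59.3) = -118.6
Reactants: 3·(+0.0) + 1·(+0.0) + 1·(+11.7) = +11.7
ΔH_rxn = (-118.6) − (+11.7) = -130.3 kcal/mol

ΔH_rxn = -130.3 kcal/mol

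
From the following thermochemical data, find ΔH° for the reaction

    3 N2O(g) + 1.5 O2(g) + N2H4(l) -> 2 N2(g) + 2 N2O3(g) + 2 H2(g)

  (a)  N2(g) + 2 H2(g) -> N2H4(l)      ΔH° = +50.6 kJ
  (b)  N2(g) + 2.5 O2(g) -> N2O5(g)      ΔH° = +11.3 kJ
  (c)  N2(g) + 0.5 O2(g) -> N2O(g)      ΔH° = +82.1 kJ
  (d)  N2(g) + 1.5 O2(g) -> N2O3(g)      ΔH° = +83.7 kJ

ΔH° = -129.5 kJ

(a) reversed (N2H4(l) must end up as a reactant): -50.6 kJ
(b): not needed (N2O5(g) appears nowhere else).
(c) reversed and × 3 (reverse to put N2O(g) on the reactant side; ×3 to match 3 N2O(g) in the target): (-3)·(+82.1) = -246.3 kJ
(d) × 2 (×2 to match 2 N2O3(g) in the target): (2)·(+83.7) = +167.4 kJ
ΔH° = (-50.6) + (-246.3) + (+167.4) = -129.5 kJ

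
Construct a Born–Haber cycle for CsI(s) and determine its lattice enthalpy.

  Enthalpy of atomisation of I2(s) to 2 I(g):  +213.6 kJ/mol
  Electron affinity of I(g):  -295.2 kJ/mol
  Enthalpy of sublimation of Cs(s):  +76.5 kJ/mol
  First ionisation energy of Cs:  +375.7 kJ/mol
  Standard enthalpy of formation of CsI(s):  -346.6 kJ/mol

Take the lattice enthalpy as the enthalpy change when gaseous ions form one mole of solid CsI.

ΔHf° = 1·ΔHsub + 1·(ΣIE) + 1/2·D(I2) + 1·EA + U
-346.6 = 1·(+76.5) + 1·(+375.7) + 1/2·(+213.6) + 1·(-295.2) + U
U = -346.6 − (+263.8) = -610.4 kJ/mol

U = -610.4 kJ/mol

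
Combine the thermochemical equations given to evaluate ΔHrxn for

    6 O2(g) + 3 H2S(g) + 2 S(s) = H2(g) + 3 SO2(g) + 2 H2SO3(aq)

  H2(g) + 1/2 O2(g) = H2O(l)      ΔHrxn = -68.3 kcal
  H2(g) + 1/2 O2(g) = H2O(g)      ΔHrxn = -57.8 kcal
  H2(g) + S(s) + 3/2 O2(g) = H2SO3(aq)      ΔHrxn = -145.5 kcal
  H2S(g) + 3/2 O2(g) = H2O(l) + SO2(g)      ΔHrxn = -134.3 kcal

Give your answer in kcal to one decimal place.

ΔHrxn = -489.0 kcal

equation 1 reversed and × 3: (-3)·(-68.3) = +204.9 kcal
equation 2: not needed (H2O(g) appears nowhere else).
equation 3 × 2 (scale by 2 for the 2 H2SO3(aq)): (2)·(-145.5) = -291.0 kcal
equation 4 × 3 (scale by 3 for the 3 H2S(g)): (3)·(-134.3) = -402.9 kcal
Combining the equations, ΔHrxn = (-3)·(-68.3) + (2)·(-145.5) + (3)·(-134.3) = -489.0 kcal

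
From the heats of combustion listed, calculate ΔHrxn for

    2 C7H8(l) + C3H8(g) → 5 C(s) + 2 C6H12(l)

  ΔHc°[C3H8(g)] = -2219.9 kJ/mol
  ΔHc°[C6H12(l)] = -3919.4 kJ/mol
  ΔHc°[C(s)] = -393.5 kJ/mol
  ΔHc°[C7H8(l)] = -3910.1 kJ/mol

Using ΔH = Σ nΔHc°(reactants) − Σ nΔHc°(products):
= [2·(-3910.1) + 1·(-2219.9)] − [5·(-393.5) + 2·(-3919.4)]
= -233.8 kJ/mol

ΔHrxn = -233.8 kJ/mol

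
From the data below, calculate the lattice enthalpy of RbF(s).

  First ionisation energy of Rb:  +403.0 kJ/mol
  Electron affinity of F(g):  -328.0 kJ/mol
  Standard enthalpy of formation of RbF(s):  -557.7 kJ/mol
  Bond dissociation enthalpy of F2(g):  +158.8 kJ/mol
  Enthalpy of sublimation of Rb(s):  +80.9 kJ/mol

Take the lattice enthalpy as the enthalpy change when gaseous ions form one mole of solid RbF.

ΔHf° = 1·ΔHsub + 1·(ΣIE) + 1/2·D(F2) + 1·EA + U
-557.7 = 1·(+80.9) + 1·(+403.0) + 1/2·(+158.8) + 1·(-328.0) + U
U = -557.7 − (+235.3) = -793.0 kJ/mol

U = -793.0 kJ/mol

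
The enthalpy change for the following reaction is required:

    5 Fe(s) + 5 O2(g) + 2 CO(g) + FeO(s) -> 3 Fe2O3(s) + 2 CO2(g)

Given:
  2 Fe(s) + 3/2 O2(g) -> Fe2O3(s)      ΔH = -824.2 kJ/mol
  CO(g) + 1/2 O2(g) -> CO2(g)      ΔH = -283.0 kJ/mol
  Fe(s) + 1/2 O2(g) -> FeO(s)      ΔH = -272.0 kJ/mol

equation 1 × 3: (3)·(-824.2) = -2472.6 kJ/mol
equation 2 × 2: (2)·(-283.0) = -566.0 kJ/mol
equation 3 reversed: +272.0 kJ/mol
Since enthalpy is a state function, ΔH = (-2472.6) + (-566.0) + (+272.0) = -2766.6 kJ/mol

ΔH = -2766.6 kJ/mol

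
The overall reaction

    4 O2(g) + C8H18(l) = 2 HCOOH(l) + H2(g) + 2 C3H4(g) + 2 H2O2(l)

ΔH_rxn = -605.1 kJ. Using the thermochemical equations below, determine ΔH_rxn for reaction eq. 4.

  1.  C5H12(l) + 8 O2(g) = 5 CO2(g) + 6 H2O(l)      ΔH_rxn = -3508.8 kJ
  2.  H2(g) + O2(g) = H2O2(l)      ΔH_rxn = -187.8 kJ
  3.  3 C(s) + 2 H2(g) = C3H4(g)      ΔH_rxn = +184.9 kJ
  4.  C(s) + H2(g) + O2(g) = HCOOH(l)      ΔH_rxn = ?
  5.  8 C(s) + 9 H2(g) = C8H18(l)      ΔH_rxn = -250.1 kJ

eq. 1: not needed.
eq. 2 × 2: (2)·(-187.8) = -375.6 kJ
eq. 3 × 2: (2)·(+184.9) = +369.8 kJ
eq. 4 × 2: contributes 2·x
eq. 5 reversed: +250.1 kJ
-605.1 = (-375.6) + (+369.8) + (+250.1) + 2·x
x = (-605.1 − (+244.3)) / (2) = -424.7 kJ

ΔH_rxn = -424.7 kJ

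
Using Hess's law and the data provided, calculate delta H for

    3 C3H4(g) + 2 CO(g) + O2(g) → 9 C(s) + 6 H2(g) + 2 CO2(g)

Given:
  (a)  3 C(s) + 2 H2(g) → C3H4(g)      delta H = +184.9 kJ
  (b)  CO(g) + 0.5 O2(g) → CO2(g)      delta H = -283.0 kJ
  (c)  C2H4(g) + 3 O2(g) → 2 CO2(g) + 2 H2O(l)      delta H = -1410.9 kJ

delta H = -1120.7 kJ

(a) reversed and × 3: (-3)·(+184.9) = -554.7 kJ
(b) × 2: (2)·(-283.0) = -566.0 kJ
(c): not needed.
delta H = (-3)·(+184.9) + (2)·(-283.0) = -1120.7 kJ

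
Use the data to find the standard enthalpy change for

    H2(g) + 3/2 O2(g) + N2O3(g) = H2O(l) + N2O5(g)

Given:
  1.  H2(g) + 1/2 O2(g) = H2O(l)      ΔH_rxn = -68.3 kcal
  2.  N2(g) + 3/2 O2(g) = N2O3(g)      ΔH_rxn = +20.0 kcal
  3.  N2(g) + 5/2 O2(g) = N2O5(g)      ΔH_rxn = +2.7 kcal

eq. 1 as written (H2O(l) already on the product side): -68.3 kcal
eq. 2 reversed (reverse to put N2O3(g) on the reactant side): -20.0 kcal
eq. 3 as written (N2O5(g) already on the product side): +2.7 kcal
Combining the equations, ΔH_rxn = (-68.3) + (-20.0) + (+2.7) = -85.6 kcal

ΔH_rxn = -85.6 kcal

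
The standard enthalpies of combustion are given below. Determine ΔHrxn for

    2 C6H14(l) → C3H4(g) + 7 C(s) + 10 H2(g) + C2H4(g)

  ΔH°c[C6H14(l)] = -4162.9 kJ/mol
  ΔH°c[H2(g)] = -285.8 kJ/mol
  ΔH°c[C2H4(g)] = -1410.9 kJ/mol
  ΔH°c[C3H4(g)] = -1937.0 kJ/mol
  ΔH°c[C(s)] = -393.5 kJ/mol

ΔHrxn = 634.6 kJ/mol

Using ΔH = Σ nΔHc°(reactants) − Σ nΔHc°(products):
= [2·(-4162.9)] − [1·(-1937.0) + 7·(-393.5) + 10·(-285.8) + 1·(-1410.9)]
= 634.6 kJ/mol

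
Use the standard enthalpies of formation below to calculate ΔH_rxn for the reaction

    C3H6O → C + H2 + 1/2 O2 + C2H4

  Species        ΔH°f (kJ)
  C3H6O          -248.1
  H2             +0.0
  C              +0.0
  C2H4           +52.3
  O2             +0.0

ΔH_rxn = 300.4 kJ

Products: 1·(+0.0) + 1·(+0.0) + 1/2·(+0.0) + 1·(+52.3) = +52.3
Reactants: 1·(-248.1) = -248.1
ΔH_rxn = (+52.3) − (-248.1) = 300.4 kJ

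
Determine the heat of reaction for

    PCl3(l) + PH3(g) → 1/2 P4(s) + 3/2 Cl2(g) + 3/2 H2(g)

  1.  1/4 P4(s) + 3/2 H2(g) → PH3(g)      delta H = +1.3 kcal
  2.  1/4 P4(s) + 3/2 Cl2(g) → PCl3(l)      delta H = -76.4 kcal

eq. 1 reversed: -1.3 kcal
eq. 2 reversed: +76.4 kcal
By Hess's law, delta H = (-1.3) + (+76.4) = 75.1 kcal

delta H = 75.1 kcal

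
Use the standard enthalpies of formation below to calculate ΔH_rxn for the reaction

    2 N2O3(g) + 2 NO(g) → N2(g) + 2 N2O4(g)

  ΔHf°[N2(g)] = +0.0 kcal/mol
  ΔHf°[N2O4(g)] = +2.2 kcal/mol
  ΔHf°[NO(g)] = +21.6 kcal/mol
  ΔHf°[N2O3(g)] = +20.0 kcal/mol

ΔH°rxn = Σ nΔHf°(products) − Σ nΔHf°(reactants).
Products: 1·(+0.0) + 2·(+2.2) = +4.4
Reactants: 2·(+20.0) + 2·(+21.6) = +83.2
ΔH_rxn = (+4.4) − (+83.2) = -78.8 kcal/mol

ΔH_rxn = -78.8 kcal/mol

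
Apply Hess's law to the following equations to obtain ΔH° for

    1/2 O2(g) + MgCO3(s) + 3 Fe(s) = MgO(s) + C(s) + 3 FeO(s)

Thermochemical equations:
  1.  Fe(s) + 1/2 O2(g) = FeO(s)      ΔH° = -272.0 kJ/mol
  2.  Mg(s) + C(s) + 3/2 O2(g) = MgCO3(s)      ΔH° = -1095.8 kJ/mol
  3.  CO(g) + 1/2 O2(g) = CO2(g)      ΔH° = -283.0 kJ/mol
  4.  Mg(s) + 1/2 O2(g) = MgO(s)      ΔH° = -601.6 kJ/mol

eq. 1 × 3: (3)·(-272.0) = -816.0 kJ/mol
eq. 2 reversed: +1095.8 kJ/mol
eq. 3: not needed.
eq. 4 as written: -601.6 kJ/mol
Since enthalpy is a state function, ΔH° = (-816.0) + (+1095.8) + (-601.6) = -321.8 kJ/mol

ΔH° = -321.8 kJ/mol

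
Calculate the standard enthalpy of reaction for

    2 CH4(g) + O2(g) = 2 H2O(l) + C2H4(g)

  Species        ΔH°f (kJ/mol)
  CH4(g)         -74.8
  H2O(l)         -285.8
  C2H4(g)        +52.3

ΔH°rxn = Σ nΔHf°(products) − Σ nΔHf°(reactants).
Products: 2·(-285.8) + 1·(+52.3) = -519.3
Reactants: 2·(-74.8) + 1·(+0.0) = -149.6
ΔH° = (-519.3) − (-149.6) = -369.7 kJ/mol

ΔH° = -369.7 kJ/mol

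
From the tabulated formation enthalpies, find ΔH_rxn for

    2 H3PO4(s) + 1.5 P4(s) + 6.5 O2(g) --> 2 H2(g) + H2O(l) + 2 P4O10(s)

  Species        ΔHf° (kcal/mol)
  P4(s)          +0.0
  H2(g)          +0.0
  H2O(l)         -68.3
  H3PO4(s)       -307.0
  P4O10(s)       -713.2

ΔH_rxn = -880.7 kcal/mol

Products: 2·(+0.0) + 1·(-68.3) + 2·(-713.2) = -1494.7
Reactants: 2·(-307.0) + 3/2·(+0.0) + 13/2·(+0.0) = -614.0
ΔH_rxn = (-1494.7) − (-614.0) = -880.7 kcal/mol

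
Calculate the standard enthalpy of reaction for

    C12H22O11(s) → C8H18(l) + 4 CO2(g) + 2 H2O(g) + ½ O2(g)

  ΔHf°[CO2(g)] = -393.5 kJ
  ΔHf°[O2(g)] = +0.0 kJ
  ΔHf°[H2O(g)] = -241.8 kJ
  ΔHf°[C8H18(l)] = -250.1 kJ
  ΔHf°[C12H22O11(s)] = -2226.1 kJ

Products: 1·(-250.1) + 4·(-393.5) + 2·(-241.8) + 1/2·(+0.0) = -2307.7
Reactants: 1·(-2226.1) = -2226.1
ΔH_rxn = (-2307.7) − (-2226.1) = -81.6 kJ

ΔH_rxn = -81.6 kJ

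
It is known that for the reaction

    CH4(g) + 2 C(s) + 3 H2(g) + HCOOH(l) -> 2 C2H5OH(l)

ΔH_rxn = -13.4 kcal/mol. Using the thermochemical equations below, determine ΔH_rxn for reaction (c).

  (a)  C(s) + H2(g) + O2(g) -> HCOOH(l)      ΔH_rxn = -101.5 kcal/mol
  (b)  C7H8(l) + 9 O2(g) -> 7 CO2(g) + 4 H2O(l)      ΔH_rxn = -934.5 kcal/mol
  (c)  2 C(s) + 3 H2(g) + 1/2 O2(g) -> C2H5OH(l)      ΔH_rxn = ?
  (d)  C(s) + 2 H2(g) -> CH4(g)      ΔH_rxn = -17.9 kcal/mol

ΔH_rxn = -66.4 kcal/mol

(a) reversed: +101.5 kcal/mol
(b): not needed.
(c) × 2: contributes 2·x
(d) reversed: +17.9 kcal/mol
-13.4 = (+101.5) + (+17.9) + 2·x
x = (-13.4 − (+119.4)) / (2) = -66.4 kcal/mol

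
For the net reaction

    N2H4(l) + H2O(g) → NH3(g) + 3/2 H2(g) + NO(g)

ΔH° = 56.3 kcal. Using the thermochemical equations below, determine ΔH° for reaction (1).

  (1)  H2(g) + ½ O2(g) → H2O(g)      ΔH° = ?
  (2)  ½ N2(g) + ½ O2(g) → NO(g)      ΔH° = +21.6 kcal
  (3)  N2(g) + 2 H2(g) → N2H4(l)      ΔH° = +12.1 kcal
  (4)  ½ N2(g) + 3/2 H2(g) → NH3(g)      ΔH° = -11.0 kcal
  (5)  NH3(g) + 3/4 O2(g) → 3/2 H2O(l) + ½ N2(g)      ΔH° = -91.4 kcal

(1) reversed (H2O(g) must end up as a reactant): contributes −x
(2) as written (NO(g) already on the product side): +21.6 kcal
(3) reversed (N2H4(l) must end up as a reactant): -12.1 kcal
(4) as written: -11.0 kcal
(5): not needed (H2O(l) appears nowhere else).
+56.3 = (+21.6) + (-12.1) + (-11.0) − x
x = (+56.3 − (-1.5)) / (-1) = -57.8 kcal

ΔH° = -57.8 kcal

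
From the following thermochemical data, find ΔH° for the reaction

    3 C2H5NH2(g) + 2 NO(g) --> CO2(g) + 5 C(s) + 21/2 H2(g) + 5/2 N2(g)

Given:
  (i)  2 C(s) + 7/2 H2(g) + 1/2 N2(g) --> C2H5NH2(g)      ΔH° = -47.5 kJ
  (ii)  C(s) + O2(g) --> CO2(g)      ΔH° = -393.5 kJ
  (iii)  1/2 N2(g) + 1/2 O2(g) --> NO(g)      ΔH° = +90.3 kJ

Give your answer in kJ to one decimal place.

ΔH° = -431.6 kJ

(i) reversed and × 3: (-3)·(-47.5) = +142.5 kJ
(ii) as written: -393.5 kJ
(iii) reversed and × 2: (-2)·(+90.3) = -180.6 kJ
ΔH° = (+142.5) + (-393.5) + (-180.6) = -431.6 kJ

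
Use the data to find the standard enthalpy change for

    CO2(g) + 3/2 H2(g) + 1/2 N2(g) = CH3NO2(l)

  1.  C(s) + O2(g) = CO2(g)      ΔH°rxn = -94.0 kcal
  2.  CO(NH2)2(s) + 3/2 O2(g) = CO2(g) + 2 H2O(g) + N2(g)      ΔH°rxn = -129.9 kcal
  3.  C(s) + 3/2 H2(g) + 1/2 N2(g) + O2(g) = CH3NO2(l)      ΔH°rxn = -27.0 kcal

eq. 1 reversed: +94.0 kcal
eq. 2: not needed (CO(NH2)2(s) appears nowhere else).
eq. 3 as written (CH3NO2(l) already on the product side): -27.0 kcal
Summing the manipulated equations, ΔH°rxn = (-1)·(-94.0) + (1)·(-27.0) = 67.0 kcal

ΔH°rxn = 67.0 kcal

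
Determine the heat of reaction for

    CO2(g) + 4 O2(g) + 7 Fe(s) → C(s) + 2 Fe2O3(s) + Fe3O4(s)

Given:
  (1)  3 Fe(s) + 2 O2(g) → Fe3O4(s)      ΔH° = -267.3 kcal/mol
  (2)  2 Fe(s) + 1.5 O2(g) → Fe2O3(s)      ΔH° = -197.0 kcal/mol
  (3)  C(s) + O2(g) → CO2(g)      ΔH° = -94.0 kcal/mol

(1) as written: -267.3 kcal/mol
(2) × 2: (2)·(-197.0) = -394.0 kcal/mol
(3) reversed: +94.0 kcal/mol
ΔH° = (1)·(-267.3) + (2)·(-197.0) + (-1)·(-94.0) = -567.3 kcal/mol

ΔH° = -567.3 kcal/mol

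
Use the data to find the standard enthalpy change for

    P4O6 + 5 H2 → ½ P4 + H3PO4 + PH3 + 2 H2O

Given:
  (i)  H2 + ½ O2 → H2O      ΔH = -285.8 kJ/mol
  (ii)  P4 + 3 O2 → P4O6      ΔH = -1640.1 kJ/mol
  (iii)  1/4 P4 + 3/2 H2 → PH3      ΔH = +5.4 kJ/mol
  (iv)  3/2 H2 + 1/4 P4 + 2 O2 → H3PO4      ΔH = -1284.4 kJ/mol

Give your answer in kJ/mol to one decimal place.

ΔH = -210.5 kJ/mol

(i) × 2: (2)·(-285.8) = -571.6 kJ/mol
(ii) reversed: +1640.1 kJ/mol
(iii) as written: +5.4 kJ/mol
(iv) as written: -1284.4 kJ/mol
By Hess's law, ΔH = (2)·(-285.8) + (-1)·(-1640.1) + (1)·(+5.4) + (1)·(-1284.4) = -210.5 kJ/mol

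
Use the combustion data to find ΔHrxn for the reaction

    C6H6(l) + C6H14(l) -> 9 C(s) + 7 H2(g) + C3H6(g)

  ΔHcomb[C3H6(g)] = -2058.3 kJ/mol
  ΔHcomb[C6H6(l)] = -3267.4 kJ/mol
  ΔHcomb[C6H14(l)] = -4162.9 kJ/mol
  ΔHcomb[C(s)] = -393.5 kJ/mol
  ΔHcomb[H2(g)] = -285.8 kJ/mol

ΔHrxn = 170.1 kJ/mol

With combustion enthalpies, reactants minus products:
= [1·(-3267.4) + 1·(-4162.9)] − [9·(-393.5) + 7·(-285.8) + 1·(-2058.3)]
= 170.1 kJ/mol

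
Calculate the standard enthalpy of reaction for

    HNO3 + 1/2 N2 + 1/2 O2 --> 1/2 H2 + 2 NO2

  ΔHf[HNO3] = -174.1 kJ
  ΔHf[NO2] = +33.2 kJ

ΔH° = 240.5 kJ

Products: 1/2·(+0.0) + 2·(+33.2) = +66.4
Reactants: 1·(-174.1) + 1/2·(+0.0) + 1/2·(+0.0) = -174.1
ΔH° = (+66.4) − (-174.1) = 240.5 kJ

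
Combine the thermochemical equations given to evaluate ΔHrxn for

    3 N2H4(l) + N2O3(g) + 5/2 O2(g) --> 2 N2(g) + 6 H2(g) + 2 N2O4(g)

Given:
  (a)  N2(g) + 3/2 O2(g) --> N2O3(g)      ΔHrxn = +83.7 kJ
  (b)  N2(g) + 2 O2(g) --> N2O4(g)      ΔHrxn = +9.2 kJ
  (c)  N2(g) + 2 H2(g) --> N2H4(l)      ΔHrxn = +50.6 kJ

(a) reversed (reverse to put N2O3(g) on the reactant side): -83.7 kJ
(b) × 2 (×2 to match 2 N2O4(g) in the target): (2)·(+9.2) = +18.4 kJ
(c) reversed and × 3 (reverse to put N2H4(l) on the reactant side; ×3 to match 3 N2H4(l) in the target): (-3)·(+50.6) = -151.8 kJ
ΔHrxn = (-1)·(+83.7) + (2)·(+9.2) + (-3)·(+50.6) = -217.1 kJ

ΔHrxn = -217.1 kJ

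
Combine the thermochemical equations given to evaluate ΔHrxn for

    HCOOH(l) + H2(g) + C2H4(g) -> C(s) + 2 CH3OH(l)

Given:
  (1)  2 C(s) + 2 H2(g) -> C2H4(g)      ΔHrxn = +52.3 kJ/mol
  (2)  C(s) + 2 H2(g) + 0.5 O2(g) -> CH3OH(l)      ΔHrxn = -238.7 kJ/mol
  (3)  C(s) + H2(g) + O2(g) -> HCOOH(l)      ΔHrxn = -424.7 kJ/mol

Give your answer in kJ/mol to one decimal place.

(1) reversed (C2H4(g) must end up as a reactant): -52.3 kJ/mol
(2) × 2 (×2 to match 2 CH3OH(l) in the target): (2)·(-238.7) = -477.4 kJ/mol
(3) reversed (reverse to put HCOOH(l) on the reactant side): +424.7 kJ/mol
By Hess's law, ΔHrxn = (-52.3) + (-477.4) + (+424.7) = -105.0 kJ/mol

ΔHrxn = -105.0 kJ/mol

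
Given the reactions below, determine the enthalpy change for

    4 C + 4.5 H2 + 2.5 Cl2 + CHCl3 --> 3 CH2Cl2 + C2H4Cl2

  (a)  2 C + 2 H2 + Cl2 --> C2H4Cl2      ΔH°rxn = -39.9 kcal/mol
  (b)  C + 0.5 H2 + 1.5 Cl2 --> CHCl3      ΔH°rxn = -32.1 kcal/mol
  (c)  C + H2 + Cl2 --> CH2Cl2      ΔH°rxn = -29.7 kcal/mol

ΔH°rxn = -96.9 kcal/mol

(a) as written (C2H4Cl2 already on the product side): -39.9 kcal/mol
(b) reversed (CHCl3 must end up as a reactant): +32.1 kcal/mol
(c) × 3 (×3 to match 3 CH2Cl2 in the target): (3)·(-29.7) = -89.1 kcal/mol
ΔH°rxn = (-39.9) + (+32.1) + (-89.1) = -96.9 kcal/mol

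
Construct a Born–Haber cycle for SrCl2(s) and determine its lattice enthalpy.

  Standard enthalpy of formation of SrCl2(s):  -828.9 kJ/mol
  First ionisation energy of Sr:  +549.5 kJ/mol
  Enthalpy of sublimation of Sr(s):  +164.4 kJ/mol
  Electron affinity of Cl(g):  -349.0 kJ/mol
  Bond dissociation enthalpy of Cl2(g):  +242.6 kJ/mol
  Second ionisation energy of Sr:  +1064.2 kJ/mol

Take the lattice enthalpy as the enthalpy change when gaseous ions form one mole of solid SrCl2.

U = -2151.6 kJ/mol

ΔHf° = 1·ΔHsub + 1·(ΣIE) + 1·D(Cl2) + 2·EA + U
-828.9 = 1·(+164.4) + 1·(+1613.7) + 1·(+242.6) + 2·(-349.0) + U
U = -828.9 − (+1322.7) = -2151.6 kJ/mol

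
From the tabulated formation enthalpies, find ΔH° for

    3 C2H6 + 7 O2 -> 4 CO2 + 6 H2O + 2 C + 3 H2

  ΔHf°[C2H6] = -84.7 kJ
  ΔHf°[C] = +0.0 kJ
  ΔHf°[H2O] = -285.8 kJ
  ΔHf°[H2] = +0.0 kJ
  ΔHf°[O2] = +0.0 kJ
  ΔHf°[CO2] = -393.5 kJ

Products: 4·(-393.5) + 6·(-285.8) + 2·(+0.0) + 3·(+0.0) = -3288.8
Reactants: 3·(-84.7) + 7·(+0.0) = -254.1
ΔH° = (-3288.8) − (-254.1) = -3034.7 kJ

ΔH° = -3034.7 kJ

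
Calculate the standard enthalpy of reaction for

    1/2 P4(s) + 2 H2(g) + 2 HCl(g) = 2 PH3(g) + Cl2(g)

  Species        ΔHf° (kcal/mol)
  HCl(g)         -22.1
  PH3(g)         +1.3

ΔH° = 46.8 kcal/mol

Products: 2·(+1.3) + 1·(+0.0) = +2.6
Reactants: 1/2·(+0.0) + 2·(+0.0) + 2·(-22.1) = -44.2
ΔH° = (+2.6) − (-44.2) = 46.8 kcal/mol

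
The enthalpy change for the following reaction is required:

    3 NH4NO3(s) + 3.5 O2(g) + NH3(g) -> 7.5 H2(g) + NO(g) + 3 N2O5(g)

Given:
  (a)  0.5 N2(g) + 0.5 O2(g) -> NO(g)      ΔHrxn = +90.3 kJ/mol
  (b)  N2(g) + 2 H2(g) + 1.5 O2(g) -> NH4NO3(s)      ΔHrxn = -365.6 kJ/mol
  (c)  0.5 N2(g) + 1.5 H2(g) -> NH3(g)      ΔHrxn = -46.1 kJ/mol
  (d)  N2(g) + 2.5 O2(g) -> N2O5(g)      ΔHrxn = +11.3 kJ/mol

(a) as written (NO(g) already on the product side): +90.3 kJ/mol
(b) reversed and × 3 (reverse to put NH4NO3(s) on the reactant side; ×3 to match 3 NH4NO3(s) in the target): (-3)·(-365.6) = +1096.8 kJ/mol
(c) reversed (reverse to put NH3(g) on the reactant side): +46.1 kJ/mol
(d) × 3 (scale by 3 for the 3 N2O5(g)): (3)·(+11.3) = +33.9 kJ/mol
ΔHrxn = (1)·(+90.3) + (-3)·(-365.6) + (-1)·(-46.1) + (3)·(+11.3) = 1267.1 kJ/mol

ΔHrxn = 1267.1 kJ/mol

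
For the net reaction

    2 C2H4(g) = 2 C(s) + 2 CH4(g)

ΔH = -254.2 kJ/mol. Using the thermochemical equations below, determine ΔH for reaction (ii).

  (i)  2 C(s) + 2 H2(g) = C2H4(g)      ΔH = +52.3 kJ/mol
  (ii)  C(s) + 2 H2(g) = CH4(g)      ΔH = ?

(i) reversed and × 2 (C2H4(g) must end up as a reactant; ×2 to match 2 C2H4(g) in the target): (-2)·(+52.3) = -104.6 kJ/mol
(ii) × 2 (scale by 2 for the 2 CH4(g)): contributes 2·x
-254.2 = (-104.6) + 2·x
x = (-254.2 − (-104.6)) / (2) = -74.8 kJ/mol

ΔH = -74.8 kJ/mol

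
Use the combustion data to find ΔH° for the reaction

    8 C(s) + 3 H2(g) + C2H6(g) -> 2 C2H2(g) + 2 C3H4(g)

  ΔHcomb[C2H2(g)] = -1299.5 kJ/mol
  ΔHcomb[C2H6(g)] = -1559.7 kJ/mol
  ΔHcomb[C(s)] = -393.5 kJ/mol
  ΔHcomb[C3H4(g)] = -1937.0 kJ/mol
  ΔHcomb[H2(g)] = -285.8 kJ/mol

With combustion enthalpies, reactants minus products:
= [8·(-393.5) + 3·(-285.8) + 1·(-1559.7)] − [2·(-1299.5) + 2·(-1937.0)]
= 907.9 kJ/mol

ΔH° = 907.9 kJ/mol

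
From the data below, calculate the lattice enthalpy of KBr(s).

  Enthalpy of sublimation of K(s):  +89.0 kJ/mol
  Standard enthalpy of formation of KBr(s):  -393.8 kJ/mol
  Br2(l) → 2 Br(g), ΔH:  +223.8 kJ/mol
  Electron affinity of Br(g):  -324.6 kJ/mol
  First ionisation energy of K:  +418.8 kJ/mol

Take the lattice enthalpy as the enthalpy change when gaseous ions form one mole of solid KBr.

ΔHf° = 1·ΔHsub + 1·(ΣIE) + 1/2·D(Br2) + 1·EA + U
-393.8 = 1·(+89.0) + 1·(+418.8) + 1/2·(+223.8) + 1·(-324.6) + U
U = -393.8 − (+295.1) = -688.9 kJ/mol

U = -688.9 kJ/mol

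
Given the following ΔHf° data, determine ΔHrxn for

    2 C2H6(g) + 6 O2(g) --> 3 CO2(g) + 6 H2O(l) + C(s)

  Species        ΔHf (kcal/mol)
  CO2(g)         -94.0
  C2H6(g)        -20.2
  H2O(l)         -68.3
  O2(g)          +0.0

ΔHrxn = -651.4 kcal/mol

ΔH°rxn = Σ nΔHf°(products) − Σ nΔHf°(reactants).
Products: 3·(-94.0) + 6·(-68.3) + 1·(+0.0) = -691.8
Reactants: 2·(-20.2) + 6·(+0.0) = -40.4
ΔHrxn = (-691.8) − (-40.4) = -651.4 kcal/mol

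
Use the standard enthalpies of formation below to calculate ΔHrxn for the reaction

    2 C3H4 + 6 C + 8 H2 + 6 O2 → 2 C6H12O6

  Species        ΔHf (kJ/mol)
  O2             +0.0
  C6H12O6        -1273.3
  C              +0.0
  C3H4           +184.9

ΔHrxn = -2916.4 kJ/mol

ΔH°rxn = Σ nΔHf°(products) − Σ nΔHf°(reactants).
Products: 2·(-1273.3) = -2546.6
Reactants: 2·(+184.9) + 6·(+0.0) + 8·(+0.0) + 6·(+0.0) = +369.8
ΔHrxn = (-2546.6) − (+369.8) = -2916.4 kJ/mol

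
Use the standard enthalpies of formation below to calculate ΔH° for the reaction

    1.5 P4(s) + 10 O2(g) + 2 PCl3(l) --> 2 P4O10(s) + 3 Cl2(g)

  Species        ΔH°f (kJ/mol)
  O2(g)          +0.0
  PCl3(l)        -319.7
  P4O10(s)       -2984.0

ΔH°rxn = Σ nΔHf°(products) − Σ nΔHf°(reactants).
Products: 2·(-2984.0) + 3·(+0.0) = -5968.0
Reactants: 3/2·(+0.0) + 10·(+0.0) + 2·(-319.7) = -639.4
ΔH° = (-5968.0) − (-639.4) = -5328.6 kJ/mol

ΔH° = -5328.6 kJ/mol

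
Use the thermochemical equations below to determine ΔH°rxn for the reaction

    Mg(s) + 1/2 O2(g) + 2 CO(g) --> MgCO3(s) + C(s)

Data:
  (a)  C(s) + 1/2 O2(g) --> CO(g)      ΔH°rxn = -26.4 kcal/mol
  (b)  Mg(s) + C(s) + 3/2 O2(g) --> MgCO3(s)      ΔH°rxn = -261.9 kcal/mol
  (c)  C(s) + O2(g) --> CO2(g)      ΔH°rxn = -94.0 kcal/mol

(a) reversed and × 2: (-2)·(-26.4) = +52.8 kcal/mol
(b) as written: -261.9 kcal/mol
(c): not needed.
By Hess's law, ΔH°rxn = (-2)·(-26.4) + (1)·(-261.9) = -209.1 kcal/mol

ΔH°rxn = -209.1 kcal/mol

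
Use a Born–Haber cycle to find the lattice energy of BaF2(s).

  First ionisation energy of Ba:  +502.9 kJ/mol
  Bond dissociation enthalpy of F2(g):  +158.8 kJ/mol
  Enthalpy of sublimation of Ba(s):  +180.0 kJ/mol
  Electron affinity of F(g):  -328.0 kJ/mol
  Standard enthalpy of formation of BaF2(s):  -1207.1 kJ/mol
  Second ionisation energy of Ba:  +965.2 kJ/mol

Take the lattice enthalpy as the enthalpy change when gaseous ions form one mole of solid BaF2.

ΔHf° = 1·ΔHsub + 1·(ΣIE) + 1·D(F2) + 2·EA + U
-1207.1 = 1·(+180.0) + 1·(+1468.1) + 1·(+158.8) + 2·(-328.0) + U
U = -1207.1 − (+1150.9) = -2358.0 kJ/mol

U = -2358.0 kJ/mol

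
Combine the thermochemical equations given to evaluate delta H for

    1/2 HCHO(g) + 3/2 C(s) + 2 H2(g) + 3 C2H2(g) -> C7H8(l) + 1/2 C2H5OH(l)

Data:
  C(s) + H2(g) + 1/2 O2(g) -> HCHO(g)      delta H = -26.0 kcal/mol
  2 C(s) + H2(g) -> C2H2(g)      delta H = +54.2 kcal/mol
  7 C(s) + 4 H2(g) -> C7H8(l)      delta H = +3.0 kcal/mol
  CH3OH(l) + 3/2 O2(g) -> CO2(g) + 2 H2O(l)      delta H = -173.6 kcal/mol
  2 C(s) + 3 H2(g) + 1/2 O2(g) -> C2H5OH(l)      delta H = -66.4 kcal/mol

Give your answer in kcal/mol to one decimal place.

delta H = -179.8 kcal/mol

equation 1 reversed and × 1/2 (HCHO(g) must end up as a reactant; scale by 1/2 for the 1/2 HCHO(g)): (-1/2)·(-26.0) = +13.0 kcal/mol
equation 2 reversed and × 3 (reverse to put C2H2(g) on the reactant side; ×3 to match 3 C2H2(g) in the target): (-3)·(+54.2) = -162.6 kcal/mol
equation 3 as written (C7H8(l) already on the product side): +3.0 kcal/mol
equation 4: not needed (H2O(l) appears nowhere else).
equation 5 × 1/2 (scale by 1/2 for the 1/2 C2H5OH(l)): (1/2)·(-66.4) = -33.2 kcal/mol
delta H = (+13.0) + (-162.6) + (+3.0) + (-33.2) = -179.8 kcal/mol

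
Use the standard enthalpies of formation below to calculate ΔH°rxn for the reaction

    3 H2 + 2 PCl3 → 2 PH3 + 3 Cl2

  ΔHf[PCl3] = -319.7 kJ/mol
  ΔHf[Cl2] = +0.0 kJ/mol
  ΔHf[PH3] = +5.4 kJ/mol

Products: 2·(+5.4) + 3·(+0.0) = +10.8
Reactants: 3·(+0.0) + 2·(-319.7) = -639.4
ΔH°rxn = (+10.8) − (-639.4) = 650.2 kJ/mol

ΔH°rxn = 650.2 kJ/mol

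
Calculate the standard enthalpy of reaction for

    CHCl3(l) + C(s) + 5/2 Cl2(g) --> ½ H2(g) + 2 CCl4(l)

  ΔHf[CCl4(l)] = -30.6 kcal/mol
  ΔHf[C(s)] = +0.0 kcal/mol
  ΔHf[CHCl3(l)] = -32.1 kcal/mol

Products: 1/2·(+0.0) + 2·(-30.6) = -61.2
Reactants: 1·(-32.1) + 1·(+0.0) + 5/2·(+0.0) = -32.1
ΔH°rxn = (-61.2) − (-32.1) = -29.1 kcal/mol

ΔH°rxn = -29.1 kcal/mol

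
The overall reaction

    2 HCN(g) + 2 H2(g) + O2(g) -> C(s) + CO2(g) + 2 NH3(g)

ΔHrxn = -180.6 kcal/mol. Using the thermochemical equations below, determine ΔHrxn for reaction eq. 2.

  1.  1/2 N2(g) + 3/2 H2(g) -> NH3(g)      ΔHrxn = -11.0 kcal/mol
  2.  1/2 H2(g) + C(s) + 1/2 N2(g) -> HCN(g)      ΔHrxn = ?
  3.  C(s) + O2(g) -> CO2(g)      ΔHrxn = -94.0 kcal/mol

ΔHrxn = 32.3 kcal/mol

eq. 1 × 2 (×2 to match 2 NH3(g) in the target): (2)·(-11.0) = -22.0 kcal/mol
eq. 2 reversed and × 2 (reverse to put HCN(g) on the reactant side; scale by 2 for the 2 HCN(g)): contributes −2·x
eq. 3 as written (CO2(g) already on the product side): -94.0 kcal/mol
-180.6 = (-22.0) + (-94.0) − 2·x
x = (-180.6 − (-116.0)) / (-2) = 32.3 kcal/mol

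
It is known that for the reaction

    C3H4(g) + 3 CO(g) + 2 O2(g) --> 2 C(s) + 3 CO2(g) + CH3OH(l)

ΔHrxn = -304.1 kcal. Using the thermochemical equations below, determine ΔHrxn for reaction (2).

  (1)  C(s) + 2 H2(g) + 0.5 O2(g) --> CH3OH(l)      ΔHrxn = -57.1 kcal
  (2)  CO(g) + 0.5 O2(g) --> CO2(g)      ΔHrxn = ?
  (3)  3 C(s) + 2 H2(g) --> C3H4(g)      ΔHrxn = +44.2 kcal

ΔHrxn = -67.6 kcal

(1) as written: -57.1 kcal
(2) × 3: contributes 3·x
(3) reversed: -44.2 kcal
-304.1 = (-57.1) + (-44.2) + 3·x
x = (-304.1 − (-101.3)) / (3) = -67.6 kcal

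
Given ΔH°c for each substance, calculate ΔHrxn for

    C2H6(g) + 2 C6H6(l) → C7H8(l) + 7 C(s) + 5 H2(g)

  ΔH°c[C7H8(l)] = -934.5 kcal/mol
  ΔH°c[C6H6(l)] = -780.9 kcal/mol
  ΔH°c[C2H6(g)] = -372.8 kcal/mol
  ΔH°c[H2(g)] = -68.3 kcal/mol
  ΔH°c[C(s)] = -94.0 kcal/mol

ΔHrxn = -0.6 kcal/mol

With combustion enthalpies, reactants minus products:
= [1·(-372.8) + 2·(-780.9)] − [1·(-934.5) + 7·(-94.0) + 5·(-68.3)]
= -0.6 kcal/mol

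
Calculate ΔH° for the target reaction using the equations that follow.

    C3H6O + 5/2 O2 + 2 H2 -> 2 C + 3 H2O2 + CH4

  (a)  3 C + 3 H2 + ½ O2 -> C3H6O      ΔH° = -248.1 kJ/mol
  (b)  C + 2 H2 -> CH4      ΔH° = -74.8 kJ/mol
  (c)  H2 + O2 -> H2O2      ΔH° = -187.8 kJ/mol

(a) reversed (reverse to put C3H6O on the reactant side): +248.1 kJ/mol
(b) as written (CH4 already on the product side): -74.8 kJ/mol
(c) × 3 (scale by 3 for the 3 H2O2): (3)·(-187.8) = -563.4 kJ/mol
ΔH° = (+248.1) + (-74.8) + (-563.4) = -390.1 kJ/mol

ΔH° = -390.1 kJ/mol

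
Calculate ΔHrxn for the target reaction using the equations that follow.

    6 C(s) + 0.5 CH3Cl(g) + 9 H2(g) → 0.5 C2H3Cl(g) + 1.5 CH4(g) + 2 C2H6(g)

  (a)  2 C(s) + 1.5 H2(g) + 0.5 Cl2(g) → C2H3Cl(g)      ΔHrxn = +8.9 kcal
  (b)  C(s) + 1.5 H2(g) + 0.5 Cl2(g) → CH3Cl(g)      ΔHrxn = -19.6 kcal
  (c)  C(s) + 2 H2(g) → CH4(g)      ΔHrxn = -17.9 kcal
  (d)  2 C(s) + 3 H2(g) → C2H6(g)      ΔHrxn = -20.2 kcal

(a) × 1/2: (1/2)·(+8.9) = +4.45 kcal
(b) reversed and × 1/2: (-1/2)·(-19.6) = +9.8 kcal
(c) × 3/2: (3/2)·(-17.9) = -26.85 kcal
(d) × 2: (2)·(-20.2) = -40.4 kcal
By Hess's law, ΔHrxn = (1/2)·(+8.9) + (-1/2)·(-19.6) + (3/2)·(-17.9) + (2)·(-20.2) = -53.0 kcal

ΔHrxn = -53.0 kcal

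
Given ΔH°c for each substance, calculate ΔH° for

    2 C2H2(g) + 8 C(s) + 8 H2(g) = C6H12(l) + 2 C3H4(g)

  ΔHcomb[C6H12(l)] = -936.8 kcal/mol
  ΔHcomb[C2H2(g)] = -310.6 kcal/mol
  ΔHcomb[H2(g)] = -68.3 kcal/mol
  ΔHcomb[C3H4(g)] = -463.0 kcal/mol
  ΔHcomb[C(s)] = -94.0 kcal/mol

ΔH° = -56.8 kcal/mol

With combustion enthalpies, reactants minus products:
= [2·(-310.6) + 8·(-94.0) + 8·(-68.3)] − [1·(-936.8) + 2·(-463.0)]
= -56.8 kcal/mol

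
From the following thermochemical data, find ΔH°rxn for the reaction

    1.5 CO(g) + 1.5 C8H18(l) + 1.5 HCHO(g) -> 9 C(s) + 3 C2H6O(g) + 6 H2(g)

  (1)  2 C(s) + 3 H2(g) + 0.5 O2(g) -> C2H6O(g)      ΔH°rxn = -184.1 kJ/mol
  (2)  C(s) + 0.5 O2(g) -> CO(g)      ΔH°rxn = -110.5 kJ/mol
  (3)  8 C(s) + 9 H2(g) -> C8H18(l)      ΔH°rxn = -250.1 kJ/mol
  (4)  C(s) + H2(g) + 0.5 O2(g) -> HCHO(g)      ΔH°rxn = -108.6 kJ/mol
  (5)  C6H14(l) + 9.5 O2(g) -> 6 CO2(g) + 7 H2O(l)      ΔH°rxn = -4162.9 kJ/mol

(1) × 3: (3)·(-184.1) = -552.3 kJ/mol
(2) reversed and × 3/2: (-3/2)·(-110.5) = +165.75 kJ/mol
(3) reversed and × 3/2: (-3/2)·(-250.1) = +375.15 kJ/mol
(4) reversed and × 3/2: (-3/2)·(-108.6) = +162.9 kJ/mol
(5): not needed.
ΔH°rxn = (-552.3) + (+165.75) + (+375.15) + (+162.9) = 151.5 kJ/mol

ΔH°rxn = 151.5 kJ/mol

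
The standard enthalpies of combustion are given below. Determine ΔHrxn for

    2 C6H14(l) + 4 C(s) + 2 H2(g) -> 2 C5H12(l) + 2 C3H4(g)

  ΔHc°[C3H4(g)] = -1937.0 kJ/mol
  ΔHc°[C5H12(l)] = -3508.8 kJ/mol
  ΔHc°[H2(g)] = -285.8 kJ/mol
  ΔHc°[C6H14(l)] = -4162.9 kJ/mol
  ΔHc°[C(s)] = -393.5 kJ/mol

With combustion enthalpies, reactants minus products:
= [2·(-4162.9) + 4·(-393.5) + 2·(-285.8)] − [2·(-3508.8) + 2·(-1937.0)]
= 420.2 kJ/mol

ΔHrxn = 420.2 kJ/mol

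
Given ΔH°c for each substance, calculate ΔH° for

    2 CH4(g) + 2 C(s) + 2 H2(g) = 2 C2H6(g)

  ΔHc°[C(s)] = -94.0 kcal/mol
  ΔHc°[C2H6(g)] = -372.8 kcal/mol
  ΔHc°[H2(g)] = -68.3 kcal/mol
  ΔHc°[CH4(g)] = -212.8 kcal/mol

ΔH° = -4.6 kcal/mol

With combustion enthalpies, reactants minus products:
= [2·(-212.8) + 2·(-94.0) + 2·(-68.3)] − [2·(-372.8)]
= -4.6 kcal/mol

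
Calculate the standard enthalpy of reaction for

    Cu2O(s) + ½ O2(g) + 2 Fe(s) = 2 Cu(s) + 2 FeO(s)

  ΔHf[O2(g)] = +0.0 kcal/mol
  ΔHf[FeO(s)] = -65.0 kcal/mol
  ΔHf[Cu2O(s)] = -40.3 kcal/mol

Products: 2·(+0.0) + 2·(-65.0) = -130.0
Reactants: 1·(-40.3) + 1/2·(+0.0) + 2·(+0.0) = -40.3
ΔH°rxn = (-130.0) − (-40.3) = -89.7 kcal/mol

ΔH°rxn = -89.7 kcal/mol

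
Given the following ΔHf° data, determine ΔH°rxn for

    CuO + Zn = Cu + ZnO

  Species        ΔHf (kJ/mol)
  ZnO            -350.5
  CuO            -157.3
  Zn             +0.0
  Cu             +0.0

Products: 1·(+0.0) + 1·(-350.5) = -350.5
Reactants: 1·(-157.3) + 1·(+0.0) = -157.3
ΔH°rxn = (-350.5) − (-157.3) = -193.2 kJ/mol

ΔH°rxn = -193.2 kJ/mol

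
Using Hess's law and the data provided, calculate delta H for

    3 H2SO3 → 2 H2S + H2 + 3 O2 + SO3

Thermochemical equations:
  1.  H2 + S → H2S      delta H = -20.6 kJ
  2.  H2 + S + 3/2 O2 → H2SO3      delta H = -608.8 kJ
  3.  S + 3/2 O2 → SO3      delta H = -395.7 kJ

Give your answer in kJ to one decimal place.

eq. 1 × 2 (×2 to match 2 H2S in the target): (2)·(-20.6) = -41.2 kJ
eq. 2 reversed and × 3 (reverse to put H2SO3 on the reactant side; scale by 3 for the 3 H2SO3): (-3)·(-608.8) = +1826.4 kJ
eq. 3 as written (SO3 already on the product side): -395.7 kJ
delta H = (2)·(-20.6) + (-3)·(-608.8) + (1)·(-395.7) = 1389.5 kJ

delta H = 1389.5 kJ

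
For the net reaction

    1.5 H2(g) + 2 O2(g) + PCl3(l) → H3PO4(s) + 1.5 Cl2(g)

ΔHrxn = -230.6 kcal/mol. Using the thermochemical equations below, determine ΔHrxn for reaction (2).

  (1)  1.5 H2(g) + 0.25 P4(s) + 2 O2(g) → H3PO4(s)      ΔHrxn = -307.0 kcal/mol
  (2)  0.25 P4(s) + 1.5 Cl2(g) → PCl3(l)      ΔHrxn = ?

ΔHrxn = -76.4 kcal/mol

(1) as written: -307.0 kcal/mol
(2) reversed: contributes −x
-230.6 = (-307.0) − x
x = (-230.6 − (-307.0)) / (-1) = -76.4 kcal/mol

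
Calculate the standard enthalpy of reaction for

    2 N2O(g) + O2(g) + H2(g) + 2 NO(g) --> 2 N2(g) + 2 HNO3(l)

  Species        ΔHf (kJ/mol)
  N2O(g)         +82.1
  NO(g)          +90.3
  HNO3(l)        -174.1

ΔH°rxn = -693.0 kJ/mol

Products: 2·(+0.0) + 2·(-174.1) = -348.2
Reactants: 2·(+82.1) + 1·(+0.0) + 1·(+0.0) + 2·(+90.3) = +344.8
ΔH°rxn = (-348.2) − (+344.8) = -693.0 kJ/mol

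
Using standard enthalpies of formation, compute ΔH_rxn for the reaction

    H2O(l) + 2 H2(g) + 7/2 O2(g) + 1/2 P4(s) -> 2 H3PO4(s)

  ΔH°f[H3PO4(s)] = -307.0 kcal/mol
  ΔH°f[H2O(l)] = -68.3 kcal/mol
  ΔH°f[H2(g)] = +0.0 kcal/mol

Products: 2·(-307.0) = -614.0
Reactants: 1·(-68.3) + 2·(+0.0) + 7/2·(+0.0) + 1/2·(+0.0) = -68.3
ΔH_rxn = (-614.0) − (-68.3) = -545.7 kcal/mol

ΔH_rxn = -545.7 kcal/mol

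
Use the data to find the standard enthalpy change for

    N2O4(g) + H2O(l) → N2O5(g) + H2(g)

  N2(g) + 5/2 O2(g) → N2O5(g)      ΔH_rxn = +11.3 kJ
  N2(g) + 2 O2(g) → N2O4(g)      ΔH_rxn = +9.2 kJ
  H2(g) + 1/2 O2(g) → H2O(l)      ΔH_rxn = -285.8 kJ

equation 1 as written: +11.3 kJ
equation 2 reversed: -9.2 kJ
equation 3 reversed: +285.8 kJ
By Hess's law, ΔH_rxn = (+11.3) + (-9.2) + (+285.8) = 287.9 kJ

ΔH_rxn = 287.9 kJ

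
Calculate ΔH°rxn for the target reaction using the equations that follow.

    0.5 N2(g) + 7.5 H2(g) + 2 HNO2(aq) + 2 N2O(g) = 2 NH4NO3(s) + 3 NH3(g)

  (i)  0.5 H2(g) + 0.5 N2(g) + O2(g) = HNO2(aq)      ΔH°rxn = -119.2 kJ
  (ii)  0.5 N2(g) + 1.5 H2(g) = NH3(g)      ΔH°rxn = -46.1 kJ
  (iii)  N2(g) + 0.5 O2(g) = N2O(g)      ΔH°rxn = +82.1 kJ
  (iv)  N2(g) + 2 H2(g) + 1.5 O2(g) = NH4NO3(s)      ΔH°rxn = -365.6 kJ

ΔH°rxn = -795.3 kJ

(i) reversed and × 2 (reverse to put HNO2(aq) on the reactant side; ×2 to match 2 HNO2(aq) in the target): (-2)·(-119.2) = +238.4 kJ
(ii) × 3 (scale by 3 for the 3 NH3(g)): (3)·(-46.1) = -138.3 kJ
(iii) reversed and × 2 (N2O(g) must end up as a reactant; ×2 to match 2 N2O(g) in the target): (-2)·(+82.1) = -164.2 kJ
(iv) × 2 (×2 to match 2 NH4NO3(s) in the target): (2)·(-365.6) = -731.2 kJ
ΔH°rxn = (+238.4) + (-138.3) + (-164.2) + (-731.2) = -795.3 kJ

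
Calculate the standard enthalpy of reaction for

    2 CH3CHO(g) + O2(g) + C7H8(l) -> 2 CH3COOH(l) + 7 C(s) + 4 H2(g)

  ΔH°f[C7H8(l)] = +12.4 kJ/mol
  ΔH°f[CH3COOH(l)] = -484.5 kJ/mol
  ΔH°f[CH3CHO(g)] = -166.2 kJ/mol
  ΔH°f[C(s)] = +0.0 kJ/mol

Products: 2·(-484.5) + 7·(+0.0) + 4·(+0.0) = -969.0
Reactants: 2·(-166.2) + 1·(+0.0) + 1·(+12.4) = -320.0
ΔH°rxn = (-969.0) − (-320.0) = -649.0 kJ/mol

ΔH°rxn = -649.0 kJ/mol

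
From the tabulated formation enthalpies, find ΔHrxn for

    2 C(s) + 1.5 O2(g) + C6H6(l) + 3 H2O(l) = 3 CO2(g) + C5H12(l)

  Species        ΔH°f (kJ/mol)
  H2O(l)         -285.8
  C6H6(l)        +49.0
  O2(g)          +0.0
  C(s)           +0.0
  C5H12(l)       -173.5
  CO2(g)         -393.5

ΔHrxn = -545.6 kJ/mol

Products: 3·(-393.5) + 1·(-173.5) = -1354.0
Reactants: 2·(+0.0) + 3/2·(+0.0) + 1·(+49.0) + 3·(-285.8) = -808.4
ΔHrxn = (-1354.0) − (-808.4) = -545.6 kJ/mol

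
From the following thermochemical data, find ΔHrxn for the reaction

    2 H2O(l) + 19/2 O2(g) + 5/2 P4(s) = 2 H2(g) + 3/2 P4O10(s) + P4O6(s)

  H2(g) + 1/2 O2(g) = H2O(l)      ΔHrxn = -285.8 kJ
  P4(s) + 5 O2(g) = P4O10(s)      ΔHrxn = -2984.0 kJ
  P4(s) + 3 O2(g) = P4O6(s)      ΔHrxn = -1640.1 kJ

equation 1 reversed and × 2: (-2)·(-285.8) = +571.6 kJ
equation 2 × 3/2: (3/2)·(-2984.0) = -4476.0 kJ
equation 3 as written: -1640.1 kJ
Summing the manipulated equations, ΔHrxn = (+571.6) + (-4476.0) + (-1640.1) = -5544.5 kJ

ΔHrxn = -5544.5 kJ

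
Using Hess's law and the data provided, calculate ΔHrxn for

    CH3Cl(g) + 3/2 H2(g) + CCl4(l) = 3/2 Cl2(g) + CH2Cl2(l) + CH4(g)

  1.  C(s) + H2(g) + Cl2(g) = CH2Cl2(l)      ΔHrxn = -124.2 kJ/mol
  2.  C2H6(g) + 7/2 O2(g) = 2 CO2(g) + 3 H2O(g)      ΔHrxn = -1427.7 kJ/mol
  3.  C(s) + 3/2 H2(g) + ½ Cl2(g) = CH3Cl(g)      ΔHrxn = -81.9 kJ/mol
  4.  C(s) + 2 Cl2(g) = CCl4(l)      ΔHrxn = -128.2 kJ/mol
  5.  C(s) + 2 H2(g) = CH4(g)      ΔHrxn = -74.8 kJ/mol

ΔHrxn = 11.1 kJ/mol

eq. 1 as written: -124.2 kJ/mol
eq. 2: not needed.
eq. 3 reversed: +81.9 kJ/mol
eq. 4 reversed: +128.2 kJ/mol
eq. 5 as written: -74.8 kJ/mol
ΔHrxn = (1)·(-124.2) + (-1)·(-81.9) + (-1)·(-128.2) + (1)·(-74.8) = 11.1 kJ/mol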